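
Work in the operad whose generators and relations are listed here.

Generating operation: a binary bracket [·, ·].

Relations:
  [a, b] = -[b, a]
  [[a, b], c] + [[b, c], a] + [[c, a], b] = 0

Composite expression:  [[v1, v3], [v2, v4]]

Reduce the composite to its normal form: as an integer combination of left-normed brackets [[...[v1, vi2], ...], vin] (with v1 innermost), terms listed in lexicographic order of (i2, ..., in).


[[[v1, v3], v2], v4] - [[[v1, v3], v4], v2]


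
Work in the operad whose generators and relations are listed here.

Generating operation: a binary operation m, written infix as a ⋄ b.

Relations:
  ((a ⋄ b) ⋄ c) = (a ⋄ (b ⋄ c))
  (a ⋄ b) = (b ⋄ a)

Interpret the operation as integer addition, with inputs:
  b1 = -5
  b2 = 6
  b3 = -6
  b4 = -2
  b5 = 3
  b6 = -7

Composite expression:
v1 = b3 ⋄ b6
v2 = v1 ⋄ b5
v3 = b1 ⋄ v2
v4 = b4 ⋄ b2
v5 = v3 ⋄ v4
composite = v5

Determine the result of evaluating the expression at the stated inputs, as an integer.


(b3 ⋄ b6) = -13
((b3 ⋄ b6) ⋄ b5) = -10
(b1 ⋄ ((b3 ⋄ b6) ⋄ b5)) = -15
(b4 ⋄ b2) = 4
((b1 ⋄ ((b3 ⋄ b6) ⋄ b5)) ⋄ (b4 ⋄ b2)) = -11

-11


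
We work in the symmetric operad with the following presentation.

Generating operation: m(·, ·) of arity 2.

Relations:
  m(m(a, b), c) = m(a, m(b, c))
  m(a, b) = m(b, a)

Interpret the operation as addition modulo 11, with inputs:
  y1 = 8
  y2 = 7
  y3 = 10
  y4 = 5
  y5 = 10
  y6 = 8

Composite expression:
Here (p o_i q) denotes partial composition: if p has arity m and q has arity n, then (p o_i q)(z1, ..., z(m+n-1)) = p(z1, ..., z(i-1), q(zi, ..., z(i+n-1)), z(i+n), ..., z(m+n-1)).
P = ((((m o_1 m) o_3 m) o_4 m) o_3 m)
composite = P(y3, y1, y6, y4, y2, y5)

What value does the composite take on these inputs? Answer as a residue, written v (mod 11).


m(y3, y1) = 7
m(y6, y4) = 2
m(y2, y5) = 6
m(m(y6, y4), m(y2, y5)) = 8
m(m(y3, y1), m(m(y6, y4), m(y2, y5))) = 4

4 (mod 11)


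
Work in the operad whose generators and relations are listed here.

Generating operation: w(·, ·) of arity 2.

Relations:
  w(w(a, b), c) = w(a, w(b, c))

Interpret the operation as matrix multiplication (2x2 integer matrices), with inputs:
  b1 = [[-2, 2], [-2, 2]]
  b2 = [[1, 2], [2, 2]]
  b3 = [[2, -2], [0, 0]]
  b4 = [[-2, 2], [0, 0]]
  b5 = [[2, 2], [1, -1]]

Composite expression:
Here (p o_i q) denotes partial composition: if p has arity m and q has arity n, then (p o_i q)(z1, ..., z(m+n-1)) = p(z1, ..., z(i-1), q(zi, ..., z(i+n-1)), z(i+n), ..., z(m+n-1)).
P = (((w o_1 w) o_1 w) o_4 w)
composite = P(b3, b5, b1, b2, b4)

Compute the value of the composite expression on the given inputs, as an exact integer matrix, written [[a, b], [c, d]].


[[-32, 32], [0, 0]]

w(b3, b5) = [[2, 6], [0, 0]]
w(w(b3, b5), b1) = [[-16, 16], [0, 0]]
w(b2, b4) = [[-2, 2], [-4, 4]]
w(w(w(b3, b5), b1), w(b2, b4)) = [[-32, 32], [0, 0]]


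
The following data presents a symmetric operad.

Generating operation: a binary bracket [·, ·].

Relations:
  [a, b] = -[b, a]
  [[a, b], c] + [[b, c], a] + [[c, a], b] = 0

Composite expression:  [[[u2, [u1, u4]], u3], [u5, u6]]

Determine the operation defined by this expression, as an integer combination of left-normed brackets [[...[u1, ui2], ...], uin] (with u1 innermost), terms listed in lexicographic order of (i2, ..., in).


-[[[[[u1, u4], u2], u3], u5], u6] + [[[[[u1, u4], u2], u3], u6], u5]

A multilinear Lie element is pinned by u1-initial words (u1 innermost).
Composite bracket: [[[u2, [u1, u4]], u3], [u5, u6]]
Expanding via [a, b] = ab - ba: 32 signed words (2^5 = 32).
Words beginning with u1 determine it all:
  u1u4u2u3u5u6 appears with sign -1, giving the term -[[[[[u1, u4], u2], u3], u5], u6]
  u1u4u2u3u6u5 appears with sign +1, giving the term +[[[[[u1, u4], u2], u3], u6], u5]


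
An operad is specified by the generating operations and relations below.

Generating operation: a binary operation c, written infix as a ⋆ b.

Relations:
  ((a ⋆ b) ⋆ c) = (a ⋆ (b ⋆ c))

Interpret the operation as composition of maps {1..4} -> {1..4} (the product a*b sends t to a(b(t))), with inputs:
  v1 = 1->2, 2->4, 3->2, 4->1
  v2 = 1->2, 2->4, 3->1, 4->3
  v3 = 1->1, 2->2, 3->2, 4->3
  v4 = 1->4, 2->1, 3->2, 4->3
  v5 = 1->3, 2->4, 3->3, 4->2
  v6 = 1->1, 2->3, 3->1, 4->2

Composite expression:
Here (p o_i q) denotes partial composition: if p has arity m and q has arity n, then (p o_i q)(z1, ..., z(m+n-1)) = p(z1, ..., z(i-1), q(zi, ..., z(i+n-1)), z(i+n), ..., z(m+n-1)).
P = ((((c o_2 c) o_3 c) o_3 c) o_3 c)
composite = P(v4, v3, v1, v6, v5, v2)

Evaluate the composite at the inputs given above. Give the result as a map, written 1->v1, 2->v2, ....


1->2, 2->1, 3->1, 4->1

(v1 ⋆ v6) = 1->2, 2->2, 3->2, 4->4
((v1 ⋆ v6) ⋆ v5) = 1->2, 2->4, 3->2, 4->2
(((v1 ⋆ v6) ⋆ v5) ⋆ v2) = 1->4, 2->2, 3->2, 4->2
(v3 ⋆ (((v1 ⋆ v6) ⋆ v5) ⋆ v2)) = 1->3, 2->2, 3->2, 4->2
(v4 ⋆ (v3 ⋆ (((v1 ⋆ v6) ⋆ v5) ⋆ v2))) = 1->2, 2->1, 3->1, 4->1


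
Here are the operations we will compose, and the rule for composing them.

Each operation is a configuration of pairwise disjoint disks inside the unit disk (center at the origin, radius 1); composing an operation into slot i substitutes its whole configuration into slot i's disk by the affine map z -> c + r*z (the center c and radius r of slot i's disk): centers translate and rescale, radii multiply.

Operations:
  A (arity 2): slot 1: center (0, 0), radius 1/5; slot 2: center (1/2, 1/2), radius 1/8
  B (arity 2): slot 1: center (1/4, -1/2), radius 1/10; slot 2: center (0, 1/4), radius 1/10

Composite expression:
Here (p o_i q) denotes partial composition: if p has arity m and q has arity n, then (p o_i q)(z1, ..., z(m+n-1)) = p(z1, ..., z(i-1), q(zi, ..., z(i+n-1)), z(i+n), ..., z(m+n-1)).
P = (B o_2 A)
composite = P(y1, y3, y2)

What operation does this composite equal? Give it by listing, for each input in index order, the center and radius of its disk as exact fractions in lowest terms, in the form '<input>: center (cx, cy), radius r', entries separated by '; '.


y1: center (1/4, -1/2), radius 1/10; y2: center (1/20, 3/10), radius 1/80; y3: center (0, 1/4), radius 1/50

Below B, radii multiply path by path; the y-disk centers shift.
y1 passes through 1 substitution, ending at center (1/4, -1/2), radius 1/10
y3 passes through 2 substitutions, ending at center (0, 1/4), radius 1/50
y2 passes through 2 substitutions, ending at center (1/20, 3/10), radius 1/80


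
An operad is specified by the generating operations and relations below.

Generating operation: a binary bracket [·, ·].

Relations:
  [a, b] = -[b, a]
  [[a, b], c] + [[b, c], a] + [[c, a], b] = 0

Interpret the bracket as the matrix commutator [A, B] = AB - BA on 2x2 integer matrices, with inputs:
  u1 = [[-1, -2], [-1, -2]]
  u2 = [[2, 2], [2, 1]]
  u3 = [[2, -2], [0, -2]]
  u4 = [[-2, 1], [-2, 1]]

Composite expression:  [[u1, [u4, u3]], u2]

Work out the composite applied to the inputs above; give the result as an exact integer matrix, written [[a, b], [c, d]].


[[-60, 86], [-56, 60]]

[u4, u3] = [[-4, 2], [-8, 4]]
[u1, [u4, u3]] = [[18, -14], [16, -18]]
[[u1, [u4, u3]], u2] = [[-60, 86], [-56, 60]]


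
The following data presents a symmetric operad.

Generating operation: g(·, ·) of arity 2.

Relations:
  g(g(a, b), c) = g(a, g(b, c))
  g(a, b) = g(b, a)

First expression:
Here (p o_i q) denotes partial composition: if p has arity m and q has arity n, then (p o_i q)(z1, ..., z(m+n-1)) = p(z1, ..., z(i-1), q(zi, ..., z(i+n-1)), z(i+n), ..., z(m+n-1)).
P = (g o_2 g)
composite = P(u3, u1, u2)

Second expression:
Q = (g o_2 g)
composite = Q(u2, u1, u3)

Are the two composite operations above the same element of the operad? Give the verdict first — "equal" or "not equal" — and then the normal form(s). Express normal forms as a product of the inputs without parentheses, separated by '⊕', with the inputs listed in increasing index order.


equal — both sides give u1 ⊕ u2 ⊕ u3

The first composite normalizes to u1 ⊕ u2 ⊕ u3
The second composite normalizes to u1 ⊕ u2 ⊕ u3
Identical normal forms: equal.


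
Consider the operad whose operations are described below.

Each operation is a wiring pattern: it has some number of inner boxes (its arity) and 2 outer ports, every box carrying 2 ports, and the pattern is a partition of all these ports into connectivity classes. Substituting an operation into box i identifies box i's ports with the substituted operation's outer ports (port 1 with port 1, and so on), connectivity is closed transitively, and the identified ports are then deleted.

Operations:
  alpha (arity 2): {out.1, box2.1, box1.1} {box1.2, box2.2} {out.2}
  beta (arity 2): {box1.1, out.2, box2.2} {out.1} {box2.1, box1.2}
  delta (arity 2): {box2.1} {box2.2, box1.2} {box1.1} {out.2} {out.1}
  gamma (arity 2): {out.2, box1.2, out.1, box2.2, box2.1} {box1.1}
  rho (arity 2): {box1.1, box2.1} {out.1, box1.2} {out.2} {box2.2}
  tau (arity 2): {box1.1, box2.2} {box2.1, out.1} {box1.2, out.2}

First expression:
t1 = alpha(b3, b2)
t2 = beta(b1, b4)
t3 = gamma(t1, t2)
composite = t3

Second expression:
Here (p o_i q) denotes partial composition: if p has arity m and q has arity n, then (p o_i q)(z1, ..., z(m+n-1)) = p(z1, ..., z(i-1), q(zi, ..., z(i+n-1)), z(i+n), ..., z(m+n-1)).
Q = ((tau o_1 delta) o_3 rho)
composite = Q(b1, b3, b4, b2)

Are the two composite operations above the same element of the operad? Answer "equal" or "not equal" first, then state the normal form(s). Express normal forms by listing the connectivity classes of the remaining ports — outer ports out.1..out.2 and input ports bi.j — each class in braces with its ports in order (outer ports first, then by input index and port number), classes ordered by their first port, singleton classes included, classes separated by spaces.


In normal form, the first expression is {out.1, out.2, b1.1, b4.2} {b1.2, b4.1} {b2.1, b3.1} {b2.2, b3.2}
In normal form, the second expression is {out.1, b4.2} {out.2} {b1.1} {b1.2, b3.2} {b2.1, b4.1} {b2.2} {b3.1}
The forms do not match — not equal.

not equal — first {out.1, out.2, b1.1, b4.2} {b1.2, b4.1} {b2.1, b3.1} {b2.2, b3.2}, second {out.1, b4.2} {out.2} {b1.1} {b1.2, b3.2} {b2.1, b4.1} {b2.2} {b3.1}


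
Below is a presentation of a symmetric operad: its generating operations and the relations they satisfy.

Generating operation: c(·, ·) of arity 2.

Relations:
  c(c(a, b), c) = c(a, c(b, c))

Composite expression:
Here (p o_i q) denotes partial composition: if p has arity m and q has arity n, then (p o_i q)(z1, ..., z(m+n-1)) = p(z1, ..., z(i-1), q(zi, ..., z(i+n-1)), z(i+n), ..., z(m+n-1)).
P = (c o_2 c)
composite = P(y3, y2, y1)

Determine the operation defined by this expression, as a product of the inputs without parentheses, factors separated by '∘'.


y3 ∘ y2 ∘ y1

Associativity of c dissolves the nesting; only the y-input order survives.
c(y2, y1) spells out as y2 ∘ y1
c(y3, c(y2, y1)) spells out as y3 ∘ y2 ∘ y1


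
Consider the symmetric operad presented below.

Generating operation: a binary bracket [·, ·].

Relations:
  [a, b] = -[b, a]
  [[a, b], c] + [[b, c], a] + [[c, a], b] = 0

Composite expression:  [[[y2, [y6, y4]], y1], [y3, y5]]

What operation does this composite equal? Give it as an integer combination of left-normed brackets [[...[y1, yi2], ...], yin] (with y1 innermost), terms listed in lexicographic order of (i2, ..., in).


[[[[[y1, y2], y4], y6], y3], y5] - [[[[[y1, y2], y4], y6], y5], y3] - [[[[[y1, y2], y6], y4], y3], y5] + [[[[[y1, y2], y6], y4], y5], y3] - [[[[[y1, y4], y6], y2], y3], y5] + [[[[[y1, y4], y6], y2], y5], y3] + [[[[[y1, y6], y4], y2], y3], y5] - [[[[[y1, y6], y4], y2], y5], y3]


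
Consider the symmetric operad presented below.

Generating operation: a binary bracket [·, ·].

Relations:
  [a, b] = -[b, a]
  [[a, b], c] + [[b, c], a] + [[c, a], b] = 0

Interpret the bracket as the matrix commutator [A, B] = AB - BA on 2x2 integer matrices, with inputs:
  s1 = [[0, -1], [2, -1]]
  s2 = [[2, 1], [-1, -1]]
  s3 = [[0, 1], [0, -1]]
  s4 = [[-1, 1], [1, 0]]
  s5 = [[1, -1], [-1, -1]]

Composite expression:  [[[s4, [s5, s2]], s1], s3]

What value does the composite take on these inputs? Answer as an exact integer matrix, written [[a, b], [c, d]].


[[-27, -51], [27, 27]]

[s5, s2] = [[2, 5], [-1, -2]]
[s4, [s5, s2]] = [[-6, -9], [3, 6]]
[[s4, [s5, s2]], s1] = [[-15, 21], [27, 15]]
[[[s4, [s5, s2]], s1], s3] = [[-27, -51], [27, 27]]


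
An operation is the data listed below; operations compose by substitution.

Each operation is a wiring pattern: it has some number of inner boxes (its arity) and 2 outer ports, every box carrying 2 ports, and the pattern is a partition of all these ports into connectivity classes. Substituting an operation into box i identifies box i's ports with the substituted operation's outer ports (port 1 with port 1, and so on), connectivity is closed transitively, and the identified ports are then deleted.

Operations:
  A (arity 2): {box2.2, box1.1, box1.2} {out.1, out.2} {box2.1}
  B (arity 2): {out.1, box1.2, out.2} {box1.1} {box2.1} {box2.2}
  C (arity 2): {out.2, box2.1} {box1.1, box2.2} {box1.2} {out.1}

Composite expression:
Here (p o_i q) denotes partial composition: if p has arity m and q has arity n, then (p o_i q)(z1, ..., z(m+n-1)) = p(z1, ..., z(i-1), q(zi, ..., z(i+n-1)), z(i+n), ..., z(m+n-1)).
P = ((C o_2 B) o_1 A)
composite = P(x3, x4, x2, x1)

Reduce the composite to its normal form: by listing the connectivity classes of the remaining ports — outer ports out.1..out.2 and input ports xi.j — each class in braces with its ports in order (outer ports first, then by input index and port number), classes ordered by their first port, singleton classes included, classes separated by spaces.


{out.1} {out.2, x2.2} {x1.1} {x1.2} {x2.1} {x3.1, x3.2, x4.2} {x4.1}

Treat the ports identified at C as solder joints: merge, then drop.
through A, on inputs (x3, x4): {out.1, out.2} {x3.1, x3.2, x4.2} {x4.1} (out.j = stage outer ports)
through B, on inputs (x2, x1): {out.1, out.2, x2.2} {x1.1} {x1.2} {x2.1} (out.j = stage outer ports)
through C, on inputs (x3, x4, x2, x1): {out.1} {out.2, x2.2} {x1.1} {x1.2} {x2.1} {x3.1, x3.2, x4.2} {x4.1} (out.j = stage outer ports)


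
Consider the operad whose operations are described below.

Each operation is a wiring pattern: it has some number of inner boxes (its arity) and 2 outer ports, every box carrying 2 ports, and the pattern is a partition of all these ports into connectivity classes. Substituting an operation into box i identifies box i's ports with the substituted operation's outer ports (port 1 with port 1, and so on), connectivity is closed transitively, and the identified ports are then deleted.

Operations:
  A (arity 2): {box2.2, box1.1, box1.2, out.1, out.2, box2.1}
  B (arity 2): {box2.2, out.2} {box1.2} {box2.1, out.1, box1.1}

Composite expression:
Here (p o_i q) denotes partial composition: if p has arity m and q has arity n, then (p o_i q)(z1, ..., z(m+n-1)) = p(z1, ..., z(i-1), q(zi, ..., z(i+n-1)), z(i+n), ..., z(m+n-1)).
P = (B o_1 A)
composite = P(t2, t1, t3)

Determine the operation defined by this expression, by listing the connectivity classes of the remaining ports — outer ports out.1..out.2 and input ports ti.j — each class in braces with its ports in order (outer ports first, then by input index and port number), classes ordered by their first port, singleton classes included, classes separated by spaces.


Treat the ports identified at B as solder joints: merge, then drop.
stage A: inputs (t2, t1), connectivity {out.1, out.2, t1.1, t1.2, t2.1, t2.2}, out.j its boundary
stage B: inputs (t2, t1, t3), connectivity {out.1, t1.1, t1.2, t2.1, t2.2, t3.1} {out.2, t3.2}, out.j its boundary

{out.1, t1.1, t1.2, t2.1, t2.2, t3.1} {out.2, t3.2}


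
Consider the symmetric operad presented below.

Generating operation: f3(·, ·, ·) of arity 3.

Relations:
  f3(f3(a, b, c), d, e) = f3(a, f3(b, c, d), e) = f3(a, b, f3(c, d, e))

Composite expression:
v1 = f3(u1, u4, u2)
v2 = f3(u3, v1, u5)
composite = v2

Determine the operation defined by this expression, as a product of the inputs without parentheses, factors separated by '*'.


The f3-tree's shape is irrelevant; the u-reading-order decides.
f3(u1, u4, u2) flattens to u1 * u4 * u2
f3(u3, f3(u1, u4, u2), u5) flattens to u3 * u1 * u4 * u2 * u5

u3 * u1 * u4 * u2 * u5


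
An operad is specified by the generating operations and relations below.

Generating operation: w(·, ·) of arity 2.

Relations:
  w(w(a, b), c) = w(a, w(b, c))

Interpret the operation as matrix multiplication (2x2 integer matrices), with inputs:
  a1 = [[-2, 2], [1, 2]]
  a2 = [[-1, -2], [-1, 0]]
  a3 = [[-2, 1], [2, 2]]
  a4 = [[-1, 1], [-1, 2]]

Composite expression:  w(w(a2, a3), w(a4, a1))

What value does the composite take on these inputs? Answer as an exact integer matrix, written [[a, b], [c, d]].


[[-26, -10], [2, -2]]

w(a2, a3) = [[-2, -5], [2, -1]]
w(a4, a1) = [[3, 0], [4, 2]]
w(w(a2, a3), w(a4, a1)) = [[-26, -10], [2, -2]]


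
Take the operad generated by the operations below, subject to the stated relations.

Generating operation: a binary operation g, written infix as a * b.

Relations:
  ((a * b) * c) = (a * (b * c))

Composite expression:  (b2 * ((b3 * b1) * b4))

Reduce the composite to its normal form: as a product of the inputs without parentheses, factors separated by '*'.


b2 * b3 * b1 * b4

All parenthesizations of g agree; list the b-inputs left to right.
(b3 * b1) spells out as b3 * b1
((b3 * b1) * b4) spells out as b3 * b1 * b4
(b2 * ((b3 * b1) * b4)) spells out as b2 * b3 * b1 * b4


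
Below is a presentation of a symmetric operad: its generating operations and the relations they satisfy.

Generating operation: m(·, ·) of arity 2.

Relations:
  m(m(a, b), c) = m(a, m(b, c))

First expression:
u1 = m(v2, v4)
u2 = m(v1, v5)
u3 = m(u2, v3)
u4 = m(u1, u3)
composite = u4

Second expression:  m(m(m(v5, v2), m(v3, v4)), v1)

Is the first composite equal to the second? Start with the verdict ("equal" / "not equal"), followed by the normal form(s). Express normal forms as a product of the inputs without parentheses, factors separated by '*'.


not equal — first v2 * v4 * v1 * v5 * v3, second v5 * v2 * v3 * v4 * v1

The first composite normalizes to v2 * v4 * v1 * v5 * v3
The second composite normalizes to v5 * v2 * v3 * v4 * v1
No match — not equal.


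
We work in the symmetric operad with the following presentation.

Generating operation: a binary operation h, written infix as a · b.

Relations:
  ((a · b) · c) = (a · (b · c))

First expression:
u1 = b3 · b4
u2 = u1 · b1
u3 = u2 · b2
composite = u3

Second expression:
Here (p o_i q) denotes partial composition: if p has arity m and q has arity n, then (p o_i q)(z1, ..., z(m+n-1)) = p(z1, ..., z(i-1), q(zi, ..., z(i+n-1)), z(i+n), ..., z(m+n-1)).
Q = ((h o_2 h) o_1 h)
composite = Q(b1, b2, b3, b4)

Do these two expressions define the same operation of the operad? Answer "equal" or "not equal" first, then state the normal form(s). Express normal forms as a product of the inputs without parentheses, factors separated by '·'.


not equal; the first gives b3 · b4 · b1 · b2 and the second b1 · b2 · b3 · b4

The first expression reduces to b3 · b4 · b1 · b2
The second expression reduces to b1 · b2 · b3 · b4
The forms do not match — not equal.


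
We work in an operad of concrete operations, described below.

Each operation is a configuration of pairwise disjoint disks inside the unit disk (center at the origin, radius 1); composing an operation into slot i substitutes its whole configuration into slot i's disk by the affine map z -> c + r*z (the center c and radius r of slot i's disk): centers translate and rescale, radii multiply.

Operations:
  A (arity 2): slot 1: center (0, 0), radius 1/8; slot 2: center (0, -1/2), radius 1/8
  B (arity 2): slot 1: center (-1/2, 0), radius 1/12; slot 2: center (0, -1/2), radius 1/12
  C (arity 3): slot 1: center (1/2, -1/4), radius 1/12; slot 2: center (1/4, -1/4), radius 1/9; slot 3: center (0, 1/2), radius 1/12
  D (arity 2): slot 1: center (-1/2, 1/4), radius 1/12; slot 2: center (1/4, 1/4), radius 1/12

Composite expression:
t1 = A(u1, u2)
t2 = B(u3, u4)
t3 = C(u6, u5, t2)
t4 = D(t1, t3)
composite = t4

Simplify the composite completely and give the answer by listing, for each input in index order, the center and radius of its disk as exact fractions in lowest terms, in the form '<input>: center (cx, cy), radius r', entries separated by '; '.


u1: center (-1/2, 1/4), radius 1/96; u2: center (-1/2, 5/24), radius 1/96; u3: center (71/288, 7/24), radius 1/1728; u4: center (1/4, 83/288), radius 1/1728; u5: center (13/48, 11/48), radius 1/108; u6: center (7/24, 11/48), radius 1/144

Only the slot chain above each u matters under D; compose those maps.
tracing u1 down its 2-map path: center (-1/2, 1/4), radius 1/96
tracing u2 down its 2-map path: center (-1/2, 5/24), radius 1/96
tracing u6 down its 2-map path: center (7/24, 11/48), radius 1/144
tracing u5 down its 2-map path: center (13/48, 11/48), radius 1/108
tracing u3 down its 3-map path: center (71/288, 7/24), radius 1/1728
tracing u4 down its 3-map path: center (1/4, 83/288), radius 1/1728


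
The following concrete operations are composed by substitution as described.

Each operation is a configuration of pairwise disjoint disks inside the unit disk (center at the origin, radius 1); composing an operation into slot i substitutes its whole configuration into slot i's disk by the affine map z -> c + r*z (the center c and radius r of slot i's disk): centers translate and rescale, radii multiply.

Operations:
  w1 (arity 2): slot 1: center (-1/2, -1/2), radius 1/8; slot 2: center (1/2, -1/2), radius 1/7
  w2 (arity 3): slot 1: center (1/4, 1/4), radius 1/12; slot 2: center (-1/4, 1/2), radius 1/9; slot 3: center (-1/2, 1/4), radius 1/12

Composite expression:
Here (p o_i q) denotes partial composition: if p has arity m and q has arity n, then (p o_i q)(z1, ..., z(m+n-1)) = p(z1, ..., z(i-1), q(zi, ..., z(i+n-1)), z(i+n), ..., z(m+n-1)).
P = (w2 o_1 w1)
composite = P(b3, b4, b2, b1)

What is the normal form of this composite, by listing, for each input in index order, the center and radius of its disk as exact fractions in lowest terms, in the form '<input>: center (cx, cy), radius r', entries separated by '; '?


b1: center (-1/2, 1/4), radius 1/12; b2: center (-1/4, 1/2), radius 1/9; b3: center (5/24, 5/24), radius 1/96; b4: center (7/24, 5/24), radius 1/84

Below w2, radii multiply path by path; the b-disk centers shift.
b3: after 2 affine steps, its disk has center (5/24, 5/24), radius 1/96
b4: after 2 affine steps, its disk has center (7/24, 5/24), radius 1/84
b2: after 1 affine step, its disk has center (-1/4, 1/2), radius 1/9
b1: after 1 affine step, its disk has center (-1/2, 1/4), radius 1/12


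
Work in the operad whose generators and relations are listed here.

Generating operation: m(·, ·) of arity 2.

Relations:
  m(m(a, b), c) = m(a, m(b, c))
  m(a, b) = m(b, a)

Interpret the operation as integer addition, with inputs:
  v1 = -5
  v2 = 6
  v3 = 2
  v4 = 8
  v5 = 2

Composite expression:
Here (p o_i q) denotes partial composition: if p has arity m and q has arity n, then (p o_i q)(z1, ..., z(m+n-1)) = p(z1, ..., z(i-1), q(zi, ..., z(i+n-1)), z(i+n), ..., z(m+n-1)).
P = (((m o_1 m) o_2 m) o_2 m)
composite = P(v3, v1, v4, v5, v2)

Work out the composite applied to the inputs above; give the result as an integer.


m(v1, v4) = 3
m(m(v1, v4), v5) = 5
m(v3, m(m(v1, v4), v5)) = 7
m(m(v3, m(m(v1, v4), v5)), v2) = 13

13


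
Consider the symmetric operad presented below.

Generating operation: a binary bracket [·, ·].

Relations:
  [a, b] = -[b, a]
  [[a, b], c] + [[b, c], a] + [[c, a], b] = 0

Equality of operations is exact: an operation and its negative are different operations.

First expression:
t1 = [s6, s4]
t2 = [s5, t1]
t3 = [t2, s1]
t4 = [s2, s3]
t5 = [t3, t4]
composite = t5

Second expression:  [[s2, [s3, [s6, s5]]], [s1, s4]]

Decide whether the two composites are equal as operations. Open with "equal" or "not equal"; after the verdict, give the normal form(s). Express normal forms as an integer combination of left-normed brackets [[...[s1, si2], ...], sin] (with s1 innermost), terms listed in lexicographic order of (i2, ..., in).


not equal — first -[[[[[s1, s4], s6], s5], s2], s3] + [[[[[s1, s4], s6], s5], s3], s2] + [[[[[s1, s5], s4], s6], s2], s3] - [[[[[s1, s5], s4], s6], s3], s2] - [[[[[s1, s5], s6], s4], s2], s3] + [[[[[s1, s5], s6], s4], s3], s2] + [[[[[s1, s6], s4], s5], s2], s3] - [[[[[s1, s6], s4], s5], s3], s2], second [[[[[s1, s4], s2], s3], s5], s6] - [[[[[s1, s4], s2], s3], s6], s5] - [[[[[s1, s4], s2], s5], s6], s3] + [[[[[s1, s4], s2], s6], s5], s3] - [[[[[s1, s4], s3], s5], s6], s2] + [[[[[s1, s4], s3], s6], s5], s2] + [[[[[s1, s4], s5], s6], s3], s2] - [[[[[s1, s4], s6], s5], s3], s2]


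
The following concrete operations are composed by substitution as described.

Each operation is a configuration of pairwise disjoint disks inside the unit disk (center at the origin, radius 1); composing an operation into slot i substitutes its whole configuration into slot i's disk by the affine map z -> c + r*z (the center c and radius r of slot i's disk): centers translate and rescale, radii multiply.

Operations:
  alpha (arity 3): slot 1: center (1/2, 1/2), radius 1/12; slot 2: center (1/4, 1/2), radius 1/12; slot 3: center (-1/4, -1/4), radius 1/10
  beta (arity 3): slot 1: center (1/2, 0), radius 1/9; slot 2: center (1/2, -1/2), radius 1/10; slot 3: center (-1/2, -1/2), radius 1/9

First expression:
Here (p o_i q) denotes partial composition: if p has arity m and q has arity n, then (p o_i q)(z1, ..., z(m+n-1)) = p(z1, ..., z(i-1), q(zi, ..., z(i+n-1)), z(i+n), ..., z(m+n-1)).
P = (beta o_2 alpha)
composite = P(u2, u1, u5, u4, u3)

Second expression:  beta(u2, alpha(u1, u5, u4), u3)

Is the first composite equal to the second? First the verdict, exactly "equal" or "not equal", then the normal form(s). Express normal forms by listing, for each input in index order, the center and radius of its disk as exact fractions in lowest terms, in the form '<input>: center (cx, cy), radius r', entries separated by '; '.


equal; the common form is u1: center (11/20, -9/20), radius 1/120; u2: center (1/2, 0), radius 1/9; u3: center (-1/2, -1/2), radius 1/9; u4: center (19/40, -21/40), radius 1/100; u5: center (21/40, -9/20), radius 1/120

The first expression reduces to u1: center (11/20, -9/20), radius 1/120; u2: center (1/2, 0), radius 1/9; u3: center (-1/2, -1/2), radius 1/9; u4: center (19/40, -21/40), radius 1/100; u5: center (21/40, -9/20), radius 1/120
The second expression reduces to u1: center (11/20, -9/20), radius 1/120; u2: center (1/2, 0), radius 1/9; u3: center (-1/2, -1/2), radius 1/9; u4: center (19/40, -21/40), radius 1/100; u5: center (21/40, -9/20), radius 1/120
Same normal form: equal.


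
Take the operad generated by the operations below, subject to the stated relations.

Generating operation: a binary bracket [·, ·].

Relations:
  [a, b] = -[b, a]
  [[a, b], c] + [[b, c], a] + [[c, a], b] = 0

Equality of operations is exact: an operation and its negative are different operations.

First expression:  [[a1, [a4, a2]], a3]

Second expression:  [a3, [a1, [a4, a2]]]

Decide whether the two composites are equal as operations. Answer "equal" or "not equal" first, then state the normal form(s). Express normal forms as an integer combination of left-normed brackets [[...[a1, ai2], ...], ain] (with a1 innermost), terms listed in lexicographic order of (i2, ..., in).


The first composite normalizes to -[[[a1, a2], a4], a3] + [[[a1, a4], a2], a3]
The second composite normalizes to [[[a1, a2], a4], a3] - [[[a1, a4], a2], a3]
The forms do not match — not equal.

not equal; the first gives -[[[a1, a2], a4], a3] + [[[a1, a4], a2], a3] and the second [[[a1, a2], a4], a3] - [[[a1, a4], a2], a3]


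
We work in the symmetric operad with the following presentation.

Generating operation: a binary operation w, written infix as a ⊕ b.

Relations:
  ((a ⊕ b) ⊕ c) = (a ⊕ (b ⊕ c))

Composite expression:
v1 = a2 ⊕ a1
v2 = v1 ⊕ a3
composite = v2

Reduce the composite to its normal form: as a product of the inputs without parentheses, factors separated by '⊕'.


a2 ⊕ a1 ⊕ a3


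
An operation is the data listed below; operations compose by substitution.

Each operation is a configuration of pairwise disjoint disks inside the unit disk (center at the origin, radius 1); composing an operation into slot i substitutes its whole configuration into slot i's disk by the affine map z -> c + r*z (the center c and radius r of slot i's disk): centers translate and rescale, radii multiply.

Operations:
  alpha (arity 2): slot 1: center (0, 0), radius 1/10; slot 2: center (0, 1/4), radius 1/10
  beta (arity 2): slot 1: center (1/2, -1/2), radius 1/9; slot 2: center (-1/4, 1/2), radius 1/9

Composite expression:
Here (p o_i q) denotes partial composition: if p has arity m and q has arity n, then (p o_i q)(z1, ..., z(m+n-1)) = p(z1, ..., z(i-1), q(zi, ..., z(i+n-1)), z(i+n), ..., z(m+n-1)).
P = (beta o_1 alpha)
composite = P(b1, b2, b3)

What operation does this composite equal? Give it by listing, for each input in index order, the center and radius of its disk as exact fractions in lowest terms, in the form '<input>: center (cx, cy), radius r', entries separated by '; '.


Follow each b-input down from beta: c' goes to c + r*c', radius to r*r'.
b1 passes through 2 substitutions, ending at center (1/2, -1/2), radius 1/90
b2 passes through 2 substitutions, ending at center (1/2, -17/36), radius 1/90
b3 passes through 1 substitution, ending at center (-1/4, 1/2), radius 1/9

b1: center (1/2, -1/2), radius 1/90; b2: center (1/2, -17/36), radius 1/90; b3: center (-1/4, 1/2), radius 1/9


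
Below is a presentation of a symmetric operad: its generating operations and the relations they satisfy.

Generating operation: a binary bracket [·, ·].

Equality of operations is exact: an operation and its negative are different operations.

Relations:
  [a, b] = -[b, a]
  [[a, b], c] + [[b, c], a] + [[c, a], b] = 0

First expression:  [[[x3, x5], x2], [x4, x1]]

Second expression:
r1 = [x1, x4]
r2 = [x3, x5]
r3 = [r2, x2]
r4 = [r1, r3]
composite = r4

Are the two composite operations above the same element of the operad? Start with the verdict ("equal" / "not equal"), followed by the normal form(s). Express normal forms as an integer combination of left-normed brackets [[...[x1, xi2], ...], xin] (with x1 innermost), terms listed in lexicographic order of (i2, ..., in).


equal; the common form is -[[[[x1, x4], x2], x3], x5] + [[[[x1, x4], x2], x5], x3] + [[[[x1, x4], x3], x5], x2] - [[[[x1, x4], x5], x3], x2]

Normal form of the first expression: -[[[[x1, x4], x2], x3], x5] + [[[[x1, x4], x2], x5], x3] + [[[[x1, x4], x3], x5], x2] - [[[[x1, x4], x5], x3], x2]
Normal form of the second expression: -[[[[x1, x4], x2], x3], x5] + [[[[x1, x4], x2], x5], x3] + [[[[x1, x4], x3], x5], x2] - [[[[x1, x4], x5], x3], x2]
Identical normal forms: equal.


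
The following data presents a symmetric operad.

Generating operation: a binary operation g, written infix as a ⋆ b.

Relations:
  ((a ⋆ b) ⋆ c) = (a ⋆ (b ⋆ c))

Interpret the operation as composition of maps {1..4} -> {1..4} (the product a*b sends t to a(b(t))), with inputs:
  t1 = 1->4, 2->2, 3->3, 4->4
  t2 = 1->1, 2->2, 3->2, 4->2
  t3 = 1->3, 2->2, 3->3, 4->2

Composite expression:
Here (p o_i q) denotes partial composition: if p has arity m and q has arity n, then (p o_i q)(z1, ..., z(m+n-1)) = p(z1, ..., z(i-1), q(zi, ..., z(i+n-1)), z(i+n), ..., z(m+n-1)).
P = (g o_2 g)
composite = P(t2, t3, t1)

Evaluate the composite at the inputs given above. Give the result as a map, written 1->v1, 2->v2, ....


(t3 ⋆ t1) = 1->2, 2->2, 3->3, 4->2
(t2 ⋆ (t3 ⋆ t1)) = 1->2, 2->2, 3->2, 4->2

1->2, 2->2, 3->2, 4->2


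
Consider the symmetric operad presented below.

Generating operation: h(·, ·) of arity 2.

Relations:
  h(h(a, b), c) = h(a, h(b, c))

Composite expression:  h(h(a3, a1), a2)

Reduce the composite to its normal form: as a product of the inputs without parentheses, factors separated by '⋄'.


a3 ⋄ a1 ⋄ a2

All parenthesizations of h agree; list the a-inputs left to right.
h(a3, a1) reduces to a3 ⋄ a1
h(h(a3, a1), a2) reduces to a3 ⋄ a1 ⋄ a2


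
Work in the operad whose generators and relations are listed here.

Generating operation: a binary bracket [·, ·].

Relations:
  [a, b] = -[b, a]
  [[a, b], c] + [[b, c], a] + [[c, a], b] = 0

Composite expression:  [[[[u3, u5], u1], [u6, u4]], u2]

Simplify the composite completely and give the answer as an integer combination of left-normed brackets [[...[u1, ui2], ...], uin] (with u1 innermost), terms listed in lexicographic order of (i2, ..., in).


[[[[[u1, u3], u5], u4], u6], u2] - [[[[[u1, u3], u5], u6], u4], u2] - [[[[[u1, u5], u3], u4], u6], u2] + [[[[[u1, u5], u3], u6], u4], u2]

Antisymmetry and Jacobi reduce to u1-anchored left-normed brackets.
Composite bracket: [[[[u3, u5], u1], [u6, u4]], u2]
Expanding via [a, b] = ab - ba: 32 signed words (2^5 = 32).
Collect the words opening with u1:
  u1u3u5u4u6u2 (sign +1) contributes +[[[[[u1, u3], u5], u4], u6], u2]
  u1u3u5u6u4u2 (sign -1) contributes -[[[[[u1, u3], u5], u6], u4], u2]
  u1u5u3u4u6u2 (sign -1) contributes -[[[[[u1, u5], u3], u4], u6], u2]
  u1u5u3u6u4u2 (sign +1) contributes +[[[[[u1, u5], u3], u6], u4], u2]


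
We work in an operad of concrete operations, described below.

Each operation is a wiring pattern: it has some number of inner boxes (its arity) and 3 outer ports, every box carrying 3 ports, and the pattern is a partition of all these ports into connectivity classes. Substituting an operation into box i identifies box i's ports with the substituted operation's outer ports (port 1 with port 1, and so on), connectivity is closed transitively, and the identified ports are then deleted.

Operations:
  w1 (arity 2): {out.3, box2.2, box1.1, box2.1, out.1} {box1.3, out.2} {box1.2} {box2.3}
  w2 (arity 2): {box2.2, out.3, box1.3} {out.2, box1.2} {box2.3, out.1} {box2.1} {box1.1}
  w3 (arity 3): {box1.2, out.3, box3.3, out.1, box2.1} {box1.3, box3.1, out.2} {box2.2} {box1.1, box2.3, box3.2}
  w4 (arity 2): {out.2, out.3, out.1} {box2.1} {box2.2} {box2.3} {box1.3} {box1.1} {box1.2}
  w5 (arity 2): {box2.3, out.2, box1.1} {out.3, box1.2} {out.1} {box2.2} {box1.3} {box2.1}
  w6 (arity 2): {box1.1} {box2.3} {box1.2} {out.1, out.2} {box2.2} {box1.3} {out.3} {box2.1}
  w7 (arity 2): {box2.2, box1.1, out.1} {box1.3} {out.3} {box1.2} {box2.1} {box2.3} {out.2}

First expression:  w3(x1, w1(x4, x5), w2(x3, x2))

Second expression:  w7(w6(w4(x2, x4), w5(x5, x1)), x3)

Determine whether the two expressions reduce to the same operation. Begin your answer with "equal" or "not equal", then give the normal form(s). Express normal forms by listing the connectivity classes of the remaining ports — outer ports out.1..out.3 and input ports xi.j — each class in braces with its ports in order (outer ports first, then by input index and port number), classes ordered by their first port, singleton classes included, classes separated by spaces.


In normal form, the first expression is {out.1, out.3, x1.1, x1.2, x2.2, x3.2, x3.3, x4.1, x5.1, x5.2} {out.2, x1.3, x2.3} {x2.1} {x3.1} {x4.2} {x4.3} {x5.3}
In normal form, the second expression is {out.1, x3.2} {out.2} {out.3} {x1.1} {x1.2} {x1.3, x5.1} {x2.1} {x2.2} {x2.3} {x3.1} {x3.3} {x4.1} {x4.2} {x4.3} {x5.2} {x5.3}
The forms do not match — not equal.

not equal: they reduce to {out.1, out.3, x1.1, x1.2, x2.2, x3.2, x3.3, x4.1, x5.1, x5.2} {out.2, x1.3, x2.3} {x2.1} {x3.1} {x4.2} {x4.3} {x5.3} and {out.1, x3.2} {out.2} {out.3} {x1.1} {x1.2} {x1.3, x5.1} {x2.1} {x2.2} {x2.3} {x3.1} {x3.3} {x4.1} {x4.2} {x4.3} {x5.2} {x5.3}


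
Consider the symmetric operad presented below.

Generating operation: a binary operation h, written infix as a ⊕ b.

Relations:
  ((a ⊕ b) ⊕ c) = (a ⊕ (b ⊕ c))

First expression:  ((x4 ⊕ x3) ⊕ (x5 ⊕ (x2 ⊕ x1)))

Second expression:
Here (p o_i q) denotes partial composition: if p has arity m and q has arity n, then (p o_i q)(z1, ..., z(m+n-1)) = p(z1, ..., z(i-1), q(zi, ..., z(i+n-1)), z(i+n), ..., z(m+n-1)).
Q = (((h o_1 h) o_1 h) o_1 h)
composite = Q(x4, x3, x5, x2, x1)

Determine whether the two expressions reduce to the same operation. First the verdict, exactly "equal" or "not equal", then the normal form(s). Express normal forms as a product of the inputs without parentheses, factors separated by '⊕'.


equal — both sides give x4 ⊕ x3 ⊕ x5 ⊕ x2 ⊕ x1


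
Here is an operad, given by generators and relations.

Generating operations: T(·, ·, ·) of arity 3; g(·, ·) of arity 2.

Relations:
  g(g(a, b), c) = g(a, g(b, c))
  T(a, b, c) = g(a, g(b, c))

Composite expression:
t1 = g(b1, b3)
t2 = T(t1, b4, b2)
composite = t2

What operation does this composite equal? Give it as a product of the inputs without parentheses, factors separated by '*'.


b1 * b3 * b4 * b2

The T-tree's shape is irrelevant; the b-reading-order decides.
g(b1, b3) unparenthesizes to b1 * b3
T(g(b1, b3), b4, b2) unparenthesizes to b1 * b3 * b4 * b2


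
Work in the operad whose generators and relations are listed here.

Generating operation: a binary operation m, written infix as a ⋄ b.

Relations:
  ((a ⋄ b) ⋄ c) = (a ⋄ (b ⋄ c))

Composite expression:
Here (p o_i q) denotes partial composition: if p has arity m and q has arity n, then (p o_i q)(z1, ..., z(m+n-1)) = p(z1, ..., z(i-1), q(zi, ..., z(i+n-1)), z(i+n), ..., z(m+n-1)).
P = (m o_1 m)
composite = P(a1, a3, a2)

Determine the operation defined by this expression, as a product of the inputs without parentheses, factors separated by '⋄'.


a1 ⋄ a3 ⋄ a2

The m-tree's shape is irrelevant; the a-reading-order decides.
(a1 ⋄ a3) linearizes to a1 ⋄ a3
((a1 ⋄ a3) ⋄ a2) linearizes to a1 ⋄ a3 ⋄ a2


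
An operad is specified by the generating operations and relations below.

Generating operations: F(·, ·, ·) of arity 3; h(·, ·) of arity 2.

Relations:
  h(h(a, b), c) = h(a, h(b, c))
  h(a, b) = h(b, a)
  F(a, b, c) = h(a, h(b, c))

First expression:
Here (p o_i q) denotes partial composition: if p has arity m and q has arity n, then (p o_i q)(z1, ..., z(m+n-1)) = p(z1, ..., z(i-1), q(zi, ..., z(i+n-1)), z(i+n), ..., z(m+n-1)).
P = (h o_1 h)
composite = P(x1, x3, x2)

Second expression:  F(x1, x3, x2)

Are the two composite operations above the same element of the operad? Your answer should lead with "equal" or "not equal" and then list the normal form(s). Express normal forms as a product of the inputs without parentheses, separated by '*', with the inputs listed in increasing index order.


equal; both compose to x1 * x2 * x3

The first expression, normalized: x1 * x2 * x3
The second expression, normalized: x1 * x2 * x3
Same normal form: equal.


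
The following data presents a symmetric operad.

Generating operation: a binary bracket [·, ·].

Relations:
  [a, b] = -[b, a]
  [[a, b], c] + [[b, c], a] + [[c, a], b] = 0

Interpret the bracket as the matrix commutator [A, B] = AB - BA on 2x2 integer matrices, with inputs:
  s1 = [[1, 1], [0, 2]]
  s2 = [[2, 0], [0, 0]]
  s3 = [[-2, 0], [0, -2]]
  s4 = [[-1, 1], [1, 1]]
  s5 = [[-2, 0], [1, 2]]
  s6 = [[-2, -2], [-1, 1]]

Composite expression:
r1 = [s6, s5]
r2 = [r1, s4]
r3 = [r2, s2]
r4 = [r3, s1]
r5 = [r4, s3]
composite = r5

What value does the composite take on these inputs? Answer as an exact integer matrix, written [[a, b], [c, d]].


[[0, 0], [0, 0]]

[s6, s5] = [[-2, -8], [7, 2]]
[[s6, s5], s4] = [[-15, -20], [-10, 15]]
[[[s6, s5], s4], s2] = [[0, 40], [-20, 0]]
[[[[s6, s5], s4], s2], s1] = [[20, 40], [20, -20]]
[[[[[s6, s5], s4], s2], s1], s3] = [[0, 0], [0, 0]]


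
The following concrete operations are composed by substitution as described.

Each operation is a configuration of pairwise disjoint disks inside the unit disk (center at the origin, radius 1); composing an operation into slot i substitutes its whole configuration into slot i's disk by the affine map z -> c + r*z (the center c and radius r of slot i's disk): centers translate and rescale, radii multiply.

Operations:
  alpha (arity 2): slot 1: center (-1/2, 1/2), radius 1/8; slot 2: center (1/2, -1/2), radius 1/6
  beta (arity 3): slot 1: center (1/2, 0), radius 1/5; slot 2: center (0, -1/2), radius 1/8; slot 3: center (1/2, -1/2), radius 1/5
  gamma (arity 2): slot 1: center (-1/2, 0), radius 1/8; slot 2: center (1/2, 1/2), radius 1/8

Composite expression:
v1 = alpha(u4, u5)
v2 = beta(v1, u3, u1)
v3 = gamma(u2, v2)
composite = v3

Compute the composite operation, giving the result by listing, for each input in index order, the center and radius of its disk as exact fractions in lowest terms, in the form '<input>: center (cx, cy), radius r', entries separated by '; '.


u1: center (9/16, 7/16), radius 1/40; u2: center (-1/2, 0), radius 1/8; u3: center (1/2, 7/16), radius 1/64; u4: center (11/20, 41/80), radius 1/320; u5: center (23/40, 39/80), radius 1/240

Below gamma, radii multiply path by path; the u-disk centers shift.
u2: after 1 affine step, its disk has center (-1/2, 0), radius 1/8
u4: after 3 affine steps, its disk has center (11/20, 41/80), radius 1/320
u5: after 3 affine steps, its disk has center (23/40, 39/80), radius 1/240
u3: after 2 affine steps, its disk has center (1/2, 7/16), radius 1/64
u1: after 2 affine steps, its disk has center (9/16, 7/16), radius 1/40
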